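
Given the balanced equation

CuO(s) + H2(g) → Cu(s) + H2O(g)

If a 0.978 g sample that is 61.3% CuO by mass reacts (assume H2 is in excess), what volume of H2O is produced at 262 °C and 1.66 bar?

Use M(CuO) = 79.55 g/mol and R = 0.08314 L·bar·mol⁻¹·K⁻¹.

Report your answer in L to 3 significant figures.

0.202 L

mass of CuO = 0.978 × 61.3/100 = 0.5995 g
n(CuO) = 0.5995 / 79.55 = 0.007536 mol
n(H2O) = (1/1) × 0.007536 = 0.007536 mol
V = nRT/P = 0.007536 × 0.08314 × 535.15 / 1.66 = 0.2020 L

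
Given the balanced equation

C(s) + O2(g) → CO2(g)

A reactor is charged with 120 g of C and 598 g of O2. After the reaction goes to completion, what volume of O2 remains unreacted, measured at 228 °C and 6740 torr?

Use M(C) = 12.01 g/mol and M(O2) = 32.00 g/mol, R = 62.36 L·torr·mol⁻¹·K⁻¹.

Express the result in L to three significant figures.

n(C) = 120 / 12.01 = 9.992 mol
n(O2) = 598 / 32.00 = 18.69 mol
For 9.992 mol C, stoichiometry requires (1/1) × 9.992 = 9.992 mol O2; 18.69 mol is available, so C is limiting.
n(O2) consumed = (1/1) × 9.992 = 9.992 mol; remaining = 18.69 − 9.992 = 8.698 mol
V(O2) = nRT/P = 8.698 × 62.36 × 501.15 / 6740 = 40.33 L

40.3 L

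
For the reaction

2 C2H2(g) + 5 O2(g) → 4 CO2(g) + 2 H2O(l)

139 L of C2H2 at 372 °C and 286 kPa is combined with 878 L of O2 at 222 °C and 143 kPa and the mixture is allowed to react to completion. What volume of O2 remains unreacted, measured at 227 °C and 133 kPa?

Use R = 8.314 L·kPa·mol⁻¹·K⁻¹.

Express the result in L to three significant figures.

n(C2H2) = PV/RT = (286 × 139) / (8.314 × 645.15) = 7.412 mol
n(O2) = PV/RT = (143 × 878) / (8.314 × 495.15) = 30.50 mol
For 7.412 mol C2H2, stoichiometry requires (5/2) × 7.412 = 18.53 mol O2; 30.50 mol is available, so C2H2 is limiting.
n(O2) consumed = (5/2) × 7.412 = 18.53 mol; remaining = 30.50 − 18.53 = 11.97 mol
V(O2) = nRT/P = 11.97 × 8.314 × 500.15 / 133 = 374.2 L

374 L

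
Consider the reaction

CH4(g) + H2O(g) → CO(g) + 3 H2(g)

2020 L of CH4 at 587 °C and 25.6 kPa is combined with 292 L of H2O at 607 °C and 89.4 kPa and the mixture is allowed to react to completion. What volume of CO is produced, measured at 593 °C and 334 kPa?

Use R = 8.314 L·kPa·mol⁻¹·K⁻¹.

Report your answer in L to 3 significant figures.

n(CH4) = PV/RT = (25.6 × 2020) / (8.314 × 860.15) = 7.231 mol
n(H2O) = PV/RT = (89.4 × 292) / (8.314 × 880.15) = 3.567 mol
For 7.231 mol CH4, stoichiometry requires (1/1) × 7.231 = 7.231 mol H2O; 3.567 mol is available, so H2O is limiting.
n(CO) = (1/1) × 3.567 = 3.567 mol
V(CO) = nRT/P = 3.567 × 8.314 × 866.15 / 334 = 76.91 L

76.9 L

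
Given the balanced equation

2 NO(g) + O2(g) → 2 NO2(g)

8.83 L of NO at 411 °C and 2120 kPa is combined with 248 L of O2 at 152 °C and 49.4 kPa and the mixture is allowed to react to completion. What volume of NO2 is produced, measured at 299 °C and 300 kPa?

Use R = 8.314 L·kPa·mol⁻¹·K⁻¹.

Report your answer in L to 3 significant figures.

52.2 L

n(NO) = PV/RT = (2120 × 8.83) / (8.314 × 684.15) = 3.291 mol
n(O2) = PV/RT = (49.4 × 248) / (8.314 × 425.15) = 3.466 mol
For 3.291 mol NO, stoichiometry requires (1/2) × 3.291 = 1.645 mol O2; 3.466 mol is available, so NO is limiting.
n(NO2) = (2/2) × 3.291 = 3.291 mol
V(NO2) = nRT/P = 3.291 × 8.314 × 572.15 / 300 = 52.18 L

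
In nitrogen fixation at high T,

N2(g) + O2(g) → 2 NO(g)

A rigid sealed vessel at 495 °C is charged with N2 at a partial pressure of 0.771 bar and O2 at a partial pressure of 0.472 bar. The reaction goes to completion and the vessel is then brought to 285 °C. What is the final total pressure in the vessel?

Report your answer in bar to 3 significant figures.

With V and T fixed, P_i ∝ n_i, so the mole ratios apply directly to partial pressures at 495 °C.
P(O2) required for 0.771 bar of N2 = (1/1) × 0.771 = 0.7710 bar; available 0.472 bar, so O2 is limiting.
P(N2) remaining = 0.771 − (1/1) × 0.472 = 0.2990 bar
P(gaseous products) = (2)/1 × 0.472 = 0.9440 bar
P_total at 495 °C = 0.2990 + 0.9440 = 1.243 bar
Scaling to 285 °C: P = 1.243 × 558.15/768.15 = 0.9032 bar

0.903 bar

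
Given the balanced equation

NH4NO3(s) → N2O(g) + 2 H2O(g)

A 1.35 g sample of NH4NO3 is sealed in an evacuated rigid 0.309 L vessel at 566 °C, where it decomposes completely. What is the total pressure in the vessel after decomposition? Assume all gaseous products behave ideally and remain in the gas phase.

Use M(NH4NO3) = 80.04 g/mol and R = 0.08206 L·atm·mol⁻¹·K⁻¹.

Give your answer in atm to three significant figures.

n(NH4NO3) = 1.35 / 80.04 = 0.01687 mol
n(gas produced) = (3/1) × 0.01687 = 0.05061 mol
P = nRT/V = 0.05061 × 0.08206 × 839.15 / 0.309 = 11.28 atm

11.3 atm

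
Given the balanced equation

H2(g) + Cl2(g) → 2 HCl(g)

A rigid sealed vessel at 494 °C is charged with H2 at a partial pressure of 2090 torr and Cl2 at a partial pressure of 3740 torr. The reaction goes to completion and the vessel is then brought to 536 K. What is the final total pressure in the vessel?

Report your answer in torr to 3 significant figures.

4070 torr

At constant V, partial pressures at 494 °C are proportional to moles, so apply stoichiometry directly to pressures.
P(Cl2) required for 2090 torr of H2 = (1/1) × 2090 = 2090 torr; available 3740 torr, so H2 is limiting.
P(Cl2) remaining = 3740 − (1/1) × 2090 = 1650 torr
P(gaseous products) = (2)/1 × 2090 = 4180 torr
P_total at 494 °C = 1650 + 4180 = 5830 torr
Scaling to 536 K: P = 5830 × 536/767.15 = 4073 torr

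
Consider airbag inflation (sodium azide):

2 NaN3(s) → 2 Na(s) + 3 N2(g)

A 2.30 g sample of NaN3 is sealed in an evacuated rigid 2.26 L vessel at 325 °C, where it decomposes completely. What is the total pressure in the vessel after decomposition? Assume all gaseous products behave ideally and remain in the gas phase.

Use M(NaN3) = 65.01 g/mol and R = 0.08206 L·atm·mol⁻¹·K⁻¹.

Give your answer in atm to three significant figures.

1.15 atm

n(NaN3) = 2.30 / 65.01 = 0.03538 mol
n(gas produced) = (3/2) × 0.03538 = 0.05307 mol
P = nRT/V = 0.05307 × 0.08206 × 598.15 / 2.26 = 1.153 atm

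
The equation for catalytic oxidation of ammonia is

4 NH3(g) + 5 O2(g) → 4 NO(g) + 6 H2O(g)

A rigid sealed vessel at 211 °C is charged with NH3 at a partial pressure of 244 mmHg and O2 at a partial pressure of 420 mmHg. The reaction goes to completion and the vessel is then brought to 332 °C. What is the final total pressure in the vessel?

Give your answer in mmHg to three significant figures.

Because the vessel is rigid and T is held at 211 °C, work the stoichiometry in partial pressures (P_i = n_iRT/V).
P(O2) required for 244 mmHg of NH3 = (5/4) × 244 = 305.0 mmHg; available 420 mmHg, so NH3 is limiting.
P(O2) remaining = 420 − (5/4) × 244 = 115.0 mmHg
P(gaseous products) = (4+6)/4 × 244 = 610.0 mmHg
P_total at 211 °C = 115.0 + 610.0 = 725.0 mmHg
Scaling to 332 °C: P = 725.0 × 605.15/484.15 = 906.2 mmHg

906 mmHg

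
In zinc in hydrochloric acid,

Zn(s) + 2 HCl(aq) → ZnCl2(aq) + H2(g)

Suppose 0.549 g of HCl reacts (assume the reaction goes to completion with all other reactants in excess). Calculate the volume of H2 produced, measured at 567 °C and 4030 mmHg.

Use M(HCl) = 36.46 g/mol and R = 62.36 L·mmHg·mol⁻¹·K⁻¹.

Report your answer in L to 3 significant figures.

0.0979 L

n(HCl) = 0.5490 / 36.46 = 0.01506 mol
n(H2) = (1/2) × 0.01506 = 0.007530 mol
V = nRT/P = 0.007530 × 62.36 × 840.15 / 4030 = 0.09789 L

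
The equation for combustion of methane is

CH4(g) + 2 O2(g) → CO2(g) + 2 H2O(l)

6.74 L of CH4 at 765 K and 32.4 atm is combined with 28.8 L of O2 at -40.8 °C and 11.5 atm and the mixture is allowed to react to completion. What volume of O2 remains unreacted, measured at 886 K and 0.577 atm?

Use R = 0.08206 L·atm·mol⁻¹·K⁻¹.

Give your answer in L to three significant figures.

1310 L

n(CH4) = PV/RT = (32.4 × 6.74) / (0.08206 × 765) = 3.479 mol
n(O2) = PV/RT = (11.5 × 28.8) / (0.08206 × 232.35) = 17.37 mol
For 3.479 mol CH4, stoichiometry requires (2/1) × 3.479 = 6.958 mol O2; 17.37 mol is available, so CH4 is limiting.
n(O2) consumed = (2/1) × 3.479 = 6.958 mol; remaining = 17.37 − 6.958 = 10.41 mol
V(O2) = nRT/P = 10.41 × 0.08206 × 886 / 0.577 = 1312 L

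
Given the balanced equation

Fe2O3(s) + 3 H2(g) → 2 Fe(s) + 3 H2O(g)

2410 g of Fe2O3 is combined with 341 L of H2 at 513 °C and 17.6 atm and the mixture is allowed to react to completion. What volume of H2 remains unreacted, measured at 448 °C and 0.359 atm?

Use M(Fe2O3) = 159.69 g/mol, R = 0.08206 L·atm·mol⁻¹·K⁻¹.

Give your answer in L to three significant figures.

n(Fe2O3) = 2410 / 159.69 = 15.09 mol
n(H2) = PV/RT = (17.6 × 341) / (0.08206 × 786.15) = 93.03 mol
For 15.09 mol Fe2O3, stoichiometry requires (3/1) × 15.09 = 45.27 mol H2; 93.03 mol is available, so Fe2O3 is limiting.
n(H2) consumed = (3/1) × 15.09 = 45.27 mol; remaining = 93.03 − 45.27 = 47.76 mol
V(H2) = nRT/P = 47.76 × 0.08206 × 721.15 / 0.359 = 7873 L

7870 L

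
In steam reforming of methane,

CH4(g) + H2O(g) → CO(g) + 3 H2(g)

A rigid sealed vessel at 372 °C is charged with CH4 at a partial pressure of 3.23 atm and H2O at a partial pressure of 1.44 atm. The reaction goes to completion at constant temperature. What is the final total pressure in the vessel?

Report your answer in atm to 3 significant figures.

7.55 atm

Because the vessel is rigid and T is held at 372 °C, work the stoichiometry in partial pressures (P_i = n_iRT/V).
P(H2O) required for 3.23 atm of CH4 = (1/1) × 3.23 = 3.230 atm; available 1.44 atm, so H2O is limiting.
P(CH4) remaining = 3.23 − (1/1) × 1.44 = 1.790 atm
P(gaseous products) = (1+3)/1 × 1.44 = 5.760 atm
P_total at 372 °C = 1.790 + 5.760 = 7.550 atm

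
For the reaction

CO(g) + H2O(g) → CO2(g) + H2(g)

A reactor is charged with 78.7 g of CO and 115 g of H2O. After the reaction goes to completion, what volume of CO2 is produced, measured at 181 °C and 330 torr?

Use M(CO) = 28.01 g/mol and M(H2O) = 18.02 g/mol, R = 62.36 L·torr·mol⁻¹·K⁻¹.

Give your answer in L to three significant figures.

241 L

n(CO) = 78.7 / 28.01 = 2.810 mol
n(H2O) = 115 / 18.02 = 6.382 mol
For 2.810 mol CO, stoichiometry requires (1/1) × 2.810 = 2.810 mol H2O; 6.382 mol is available, so CO is limiting.
n(CO2) = (1/1) × 2.810 = 2.810 mol
V(CO2) = nRT/P = 2.810 × 62.36 × 454.15 / 330 = 241.2 L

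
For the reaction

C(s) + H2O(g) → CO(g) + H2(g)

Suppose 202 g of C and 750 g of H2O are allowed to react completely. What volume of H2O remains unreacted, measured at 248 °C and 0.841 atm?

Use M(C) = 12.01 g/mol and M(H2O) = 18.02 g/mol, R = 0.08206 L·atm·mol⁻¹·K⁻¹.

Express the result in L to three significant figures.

1260 L

n(C) = 202 / 12.01 = 16.82 mol
n(H2O) = 750 / 18.02 = 41.62 mol
For 16.82 mol C, stoichiometry requires (1/1) × 16.82 = 16.82 mol H2O; 41.62 mol is available, so C is limiting.
n(H2O) consumed = (1/1) × 16.82 = 16.82 mol; remaining = 41.62 − 16.82 = 24.80 mol
V(H2O) = nRT/P = 24.80 × 0.08206 × 521.15 / 0.841 = 1261 L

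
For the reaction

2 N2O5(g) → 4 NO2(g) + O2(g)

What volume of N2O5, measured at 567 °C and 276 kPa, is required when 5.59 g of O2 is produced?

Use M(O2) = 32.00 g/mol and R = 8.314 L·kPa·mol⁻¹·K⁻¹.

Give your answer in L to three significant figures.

n(O2) = 5.590 / 32.00 = 0.1747 mol
n(N2O5) = (2/1) × 0.1747 = 0.3494 mol
V = nRT/P = 0.3494 × 8.314 × 840.15 / 276 = 8.843 L

8.84 L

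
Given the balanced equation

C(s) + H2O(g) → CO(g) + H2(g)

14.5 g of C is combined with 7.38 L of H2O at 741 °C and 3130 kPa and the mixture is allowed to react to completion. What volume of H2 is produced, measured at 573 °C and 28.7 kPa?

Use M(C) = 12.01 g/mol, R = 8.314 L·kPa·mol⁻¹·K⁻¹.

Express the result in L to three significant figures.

296 L

n(C) = 14.5 / 12.01 = 1.207 mol
n(H2O) = PV/RT = (3130 × 7.38) / (8.314 × 1014.15) = 2.740 mol
For 1.207 mol C, stoichiometry requires (1/1) × 1.207 = 1.207 mol H2O; 2.740 mol is available, so C is limiting.
n(H2) = (1/1) × 1.207 = 1.207 mol
V(H2) = nRT/P = 1.207 × 8.314 × 846.15 / 28.7 = 295.9 L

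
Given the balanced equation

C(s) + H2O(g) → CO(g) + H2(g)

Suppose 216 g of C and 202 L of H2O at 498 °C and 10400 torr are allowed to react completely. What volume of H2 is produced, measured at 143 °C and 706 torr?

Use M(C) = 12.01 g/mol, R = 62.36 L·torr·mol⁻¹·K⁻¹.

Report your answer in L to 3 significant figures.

661 L

n(C) = 216 / 12.01 = 17.99 mol
n(H2O) = PV/RT = (10400 × 202) / (62.36 × 771.15) = 43.69 mol
For 17.99 mol C, stoichiometry requires (1/1) × 17.99 = 17.99 mol H2O; 43.69 mol is available, so C is limiting.
n(H2) = (1/1) × 17.99 = 17.99 mol
V(H2) = nRT/P = 17.99 × 62.36 × 416.15 / 706 = 661.3 L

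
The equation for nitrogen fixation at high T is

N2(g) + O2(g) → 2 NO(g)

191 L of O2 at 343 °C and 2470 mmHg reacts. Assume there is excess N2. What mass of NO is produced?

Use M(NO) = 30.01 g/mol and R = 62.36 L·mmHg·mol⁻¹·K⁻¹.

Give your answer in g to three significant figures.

n(O2) = PV/RT = (2470 × 191) / (62.36 × 616.15) = 12.28 mol
n(NO) = (2/1) × 12.28 = 24.56 mol
m(NO) = 24.56 × 30.01 = 737.0 g

737 g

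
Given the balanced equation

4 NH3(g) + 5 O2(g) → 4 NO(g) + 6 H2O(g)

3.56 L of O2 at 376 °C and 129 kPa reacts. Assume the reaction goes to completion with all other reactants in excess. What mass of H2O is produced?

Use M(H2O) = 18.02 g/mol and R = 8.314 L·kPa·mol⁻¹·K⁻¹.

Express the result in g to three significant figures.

1.84 g

n(O2) = PV/RT = (129 × 3.56) / (8.314 × 649.15) = 0.08509 mol
n(H2O) = (6/5) × 0.08509 = 0.1021 mol
m(H2O) = 0.1021 × 18.02 = 1.840 g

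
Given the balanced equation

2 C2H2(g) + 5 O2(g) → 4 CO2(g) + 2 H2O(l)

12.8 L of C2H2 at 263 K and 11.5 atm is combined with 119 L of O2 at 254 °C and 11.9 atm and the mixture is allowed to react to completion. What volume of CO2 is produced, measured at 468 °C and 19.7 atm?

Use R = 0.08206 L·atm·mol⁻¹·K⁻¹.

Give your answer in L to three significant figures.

42.1 L

n(C2H2) = PV/RT = (11.5 × 12.8) / (0.08206 × 263) = 6.821 mol
n(O2) = PV/RT = (11.9 × 119) / (0.08206 × 527.15) = 32.74 mol
For 6.821 mol C2H2, stoichiometry requires (5/2) × 6.821 = 17.05 mol O2; 32.74 mol is available, so C2H2 is limiting.
n(CO2) = (4/2) × 6.821 = 13.64 mol
V(CO2) = nRT/P = 13.64 × 0.08206 × 741.15 / 19.7 = 42.11 L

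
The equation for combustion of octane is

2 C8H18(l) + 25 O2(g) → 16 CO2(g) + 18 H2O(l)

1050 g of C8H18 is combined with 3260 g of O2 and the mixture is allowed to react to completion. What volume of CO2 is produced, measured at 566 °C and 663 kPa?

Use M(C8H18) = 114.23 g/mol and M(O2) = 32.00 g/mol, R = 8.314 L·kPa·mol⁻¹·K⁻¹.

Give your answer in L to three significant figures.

686 L

n(C8H18) = 1050 / 114.23 = 9.192 mol
n(O2) = 3260 / 32.00 = 101.9 mol
For 9.192 mol C8H18, stoichiometry requires (25/2) × 9.192 = 114.9 mol O2; 101.9 mol is available, so O2 is limiting.
n(CO2) = (16/25) × 101.9 = 65.22 mol
V(CO2) = nRT/P = 65.22 × 8.314 × 839.15 / 663 = 686.3 L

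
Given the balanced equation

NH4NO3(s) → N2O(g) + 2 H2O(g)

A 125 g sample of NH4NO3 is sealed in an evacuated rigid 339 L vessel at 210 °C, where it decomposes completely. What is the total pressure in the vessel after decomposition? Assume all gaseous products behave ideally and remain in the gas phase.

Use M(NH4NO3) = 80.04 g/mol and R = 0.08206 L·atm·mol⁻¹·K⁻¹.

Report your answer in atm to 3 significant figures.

0.548 atm

n(NH4NO3) = 125 / 80.04 = 1.562 mol
n(gas produced) = (3/1) × 1.562 = 4.686 mol
P = nRT/V = 4.686 × 0.08206 × 483.15 / 339 = 0.5480 atm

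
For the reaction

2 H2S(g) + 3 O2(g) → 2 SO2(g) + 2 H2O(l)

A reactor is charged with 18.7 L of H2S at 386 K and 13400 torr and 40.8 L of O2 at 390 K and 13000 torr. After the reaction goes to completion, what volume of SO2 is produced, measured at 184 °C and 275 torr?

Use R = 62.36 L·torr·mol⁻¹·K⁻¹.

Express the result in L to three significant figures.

1080 L

n(H2S) = PV/RT = (13400 × 18.7) / (62.36 × 386) = 10.41 mol
n(O2) = PV/RT = (13000 × 40.8) / (62.36 × 390) = 21.81 mol
For 10.41 mol H2S, stoichiometry requires (3/2) × 10.41 = 15.62 mol O2; 21.81 mol is available, so H2S is limiting.
n(SO2) = (2/2) × 10.41 = 10.41 mol
V(SO2) = nRT/P = 10.41 × 62.36 × 457.15 / 275 = 1079 L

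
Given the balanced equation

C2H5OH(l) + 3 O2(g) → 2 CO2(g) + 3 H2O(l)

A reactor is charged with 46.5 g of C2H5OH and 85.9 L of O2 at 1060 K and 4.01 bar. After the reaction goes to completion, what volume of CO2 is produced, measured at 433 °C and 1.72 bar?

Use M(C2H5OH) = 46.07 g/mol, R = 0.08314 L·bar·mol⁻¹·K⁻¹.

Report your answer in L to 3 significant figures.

n(C2H5OH) = 46.5 / 46.07 = 1.009 mol
n(O2) = PV/RT = (4.01 × 85.9) / (0.08314 × 1060) = 3.909 mol
For 1.009 mol C2H5OH, stoichiometry requires (3/1) × 1.009 = 3.027 mol O2; 3.909 mol is available, so C2H5OH is limiting.
n(CO2) = (2/1) × 1.009 = 2.018 mol
V(CO2) = nRT/P = 2.018 × 0.08314 × 706.15 / 1.72 = 68.88 L

68.9 L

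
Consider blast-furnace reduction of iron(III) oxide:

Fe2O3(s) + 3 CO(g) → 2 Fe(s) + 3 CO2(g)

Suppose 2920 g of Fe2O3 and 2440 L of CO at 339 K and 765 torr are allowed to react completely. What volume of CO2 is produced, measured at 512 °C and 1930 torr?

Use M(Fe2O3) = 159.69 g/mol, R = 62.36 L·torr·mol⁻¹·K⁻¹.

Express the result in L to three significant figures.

1390 L

n(Fe2O3) = 2920 / 159.69 = 18.29 mol
n(CO) = PV/RT = (765 × 2440) / (62.36 × 339) = 88.30 mol
For 18.29 mol Fe2O3, stoichiometry requires (3/1) × 18.29 = 54.87 mol CO; 88.30 mol is available, so Fe2O3 is limiting.
n(CO2) = (3/1) × 18.29 = 54.87 mol
V(CO2) = nRT/P = 54.87 × 62.36 × 785.15 / 1930 = 1392 L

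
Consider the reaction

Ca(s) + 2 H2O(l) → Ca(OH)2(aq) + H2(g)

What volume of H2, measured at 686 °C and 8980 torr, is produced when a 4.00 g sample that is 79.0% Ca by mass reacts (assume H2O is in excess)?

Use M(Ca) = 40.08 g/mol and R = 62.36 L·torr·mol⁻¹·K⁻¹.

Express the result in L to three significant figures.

mass of Ca = 4.00 × 79.0/100 = 3.160 g
n(Ca) = 3.160 / 40.08 = 0.07884 mol
n(H2) = (1/1) × 0.07884 = 0.07884 mol
V = nRT/P = 0.07884 × 62.36 × 959.15 / 8980 = 0.5251 L

0.525 L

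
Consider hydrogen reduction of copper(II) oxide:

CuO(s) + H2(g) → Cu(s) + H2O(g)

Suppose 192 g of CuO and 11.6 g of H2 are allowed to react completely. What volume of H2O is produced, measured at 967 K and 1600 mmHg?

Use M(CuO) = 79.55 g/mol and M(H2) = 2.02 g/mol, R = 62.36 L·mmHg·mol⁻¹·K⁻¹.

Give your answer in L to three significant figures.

91.0 L

n(CuO) = 192 / 79.55 = 2.414 mol
n(H2) = 11.6 / 2.02 = 5.743 mol
For 2.414 mol CuO, stoichiometry requires (1/1) × 2.414 = 2.414 mol H2; 5.743 mol is available, so CuO is limiting.
n(H2O) = (1/1) × 2.414 = 2.414 mol
V(H2O) = nRT/P = 2.414 × 62.36 × 967 / 1600 = 90.98 L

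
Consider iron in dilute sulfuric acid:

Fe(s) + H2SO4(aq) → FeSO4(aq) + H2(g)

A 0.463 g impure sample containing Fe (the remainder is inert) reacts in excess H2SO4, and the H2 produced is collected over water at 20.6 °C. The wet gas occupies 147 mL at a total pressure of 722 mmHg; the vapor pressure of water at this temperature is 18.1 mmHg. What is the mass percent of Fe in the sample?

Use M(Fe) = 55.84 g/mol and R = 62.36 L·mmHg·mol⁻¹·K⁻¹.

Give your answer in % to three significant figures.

68.1 %

P(H2) = 722 − 18.1 = 703.9 mmHg
n(H2) = PV/RT = (703.9 × 0.1470) / (62.36 × 293.75) = 0.005649 mol
n(Fe) = (1/1) × 0.005649 = 0.005649 mol
m(Fe) = 0.005649 × 55.84 = 0.3154 g
%Fe = 0.3154 / 0.463 × 100 = 68.12%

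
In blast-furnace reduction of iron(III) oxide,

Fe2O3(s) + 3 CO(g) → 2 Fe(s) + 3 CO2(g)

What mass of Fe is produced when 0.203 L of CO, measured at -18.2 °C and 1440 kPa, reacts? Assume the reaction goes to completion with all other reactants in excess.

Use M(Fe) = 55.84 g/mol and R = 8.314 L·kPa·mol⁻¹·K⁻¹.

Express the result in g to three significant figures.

n(CO) = PV/RT = (1440 × 0.203) / (8.314 × 254.95) = 0.1379 mol
n(Fe) = (2/3) × 0.1379 = 0.09193 mol
m(Fe) = 0.09193 × 55.84 = 5.133 g

5.13 g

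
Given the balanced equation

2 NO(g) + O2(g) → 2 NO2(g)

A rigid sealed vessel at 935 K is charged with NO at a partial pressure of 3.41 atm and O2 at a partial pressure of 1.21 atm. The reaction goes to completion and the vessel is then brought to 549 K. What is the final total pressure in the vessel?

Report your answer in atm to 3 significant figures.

Because the vessel is rigid and T is held at 935 K, work the stoichiometry in partial pressures (P_i = n_iRT/V).
P(O2) required for 3.41 atm of NO = (1/2) × 3.41 = 1.705 atm; available 1.21 atm, so O2 is limiting.
P(NO) remaining = 3.41 − (2/1) × 1.21 = 0.9900 atm
P(gaseous products) = (2)/1 × 1.21 = 2.420 atm
P_total at 935 K = 0.9900 + 2.420 = 3.410 atm
Scaling to 549 K: P = 3.410 × 549/935 = 2.002 atm

2.00 atm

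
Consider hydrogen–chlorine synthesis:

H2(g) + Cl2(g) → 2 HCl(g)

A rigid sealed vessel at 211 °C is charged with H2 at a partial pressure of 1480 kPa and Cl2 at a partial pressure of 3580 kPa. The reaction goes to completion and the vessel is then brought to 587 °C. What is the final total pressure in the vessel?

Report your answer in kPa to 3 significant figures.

8990 kPa

Because the vessel is rigid and T is held at 211 °C, work the stoichiometry in partial pressures (P_i = n_iRT/V).
P(Cl2) required for 1480 kPa of H2 = (1/1) × 1480 = 1480 kPa; available 3580 kPa, so H2 is limiting.
P(Cl2) remaining = 3580 − (1/1) × 1480 = 2100 kPa
P(gaseous products) = (2)/1 × 1480 = 2960 kPa
P_total at 211 °C = 2100 + 2960 = 5060 kPa
Scaling to 587 °C: P = 5060 × 860.15/484.15 = 8990 kPa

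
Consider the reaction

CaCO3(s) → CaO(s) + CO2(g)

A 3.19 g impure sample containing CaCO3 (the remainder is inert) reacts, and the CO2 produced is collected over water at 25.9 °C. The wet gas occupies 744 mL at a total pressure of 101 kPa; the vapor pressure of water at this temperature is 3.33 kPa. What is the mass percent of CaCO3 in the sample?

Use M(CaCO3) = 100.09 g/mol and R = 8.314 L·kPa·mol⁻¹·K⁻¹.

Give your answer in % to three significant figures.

91.7 %

P(CO2) = 101 − 3.33 = 97.67 kPa
n(CO2) = PV/RT = (97.67 × 0.7440) / (8.314 × 299.05) = 0.02923 mol
n(CaCO3) = (1/1) × 0.02923 = 0.02923 mol
m(CaCO3) = 0.02923 × 100.09 = 2.926 g
%CaCO3 = 2.926 / 3.19 × 100 = 91.72%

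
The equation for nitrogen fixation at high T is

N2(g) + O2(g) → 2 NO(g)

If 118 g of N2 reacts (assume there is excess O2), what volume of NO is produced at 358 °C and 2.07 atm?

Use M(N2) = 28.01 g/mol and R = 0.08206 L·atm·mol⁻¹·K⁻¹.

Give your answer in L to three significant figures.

211 L

n(N2) = 118.0 / 28.01 = 4.213 mol
n(NO) = (2/1) × 4.213 = 8.426 mol
V = nRT/P = 8.426 × 0.08206 × 631.15 / 2.07 = 210.8 L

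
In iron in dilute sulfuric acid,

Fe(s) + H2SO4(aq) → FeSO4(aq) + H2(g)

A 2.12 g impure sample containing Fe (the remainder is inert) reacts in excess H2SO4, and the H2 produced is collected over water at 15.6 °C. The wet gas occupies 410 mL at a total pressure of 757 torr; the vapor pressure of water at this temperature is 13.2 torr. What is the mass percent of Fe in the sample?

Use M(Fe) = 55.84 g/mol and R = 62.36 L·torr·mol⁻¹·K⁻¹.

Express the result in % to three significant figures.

P(H2) = 757 − 13.2 = 743.8 torr
n(H2) = PV/RT = (743.8 × 0.4100) / (62.36 × 288.75) = 0.01694 mol
n(Fe) = (1/1) × 0.01694 = 0.01694 mol
m(Fe) = 0.01694 × 55.84 = 0.9459 g
%Fe = 0.9459 / 2.12 × 100 = 44.62%

44.6 %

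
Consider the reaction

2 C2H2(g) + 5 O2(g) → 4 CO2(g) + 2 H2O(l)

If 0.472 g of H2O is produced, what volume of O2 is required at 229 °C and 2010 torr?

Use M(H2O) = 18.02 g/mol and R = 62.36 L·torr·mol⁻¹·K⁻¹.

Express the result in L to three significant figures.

n(H2O) = 0.4720 / 18.02 = 0.02619 mol
n(O2) = (5/2) × 0.02619 = 0.06548 mol
V = nRT/P = 0.06548 × 62.36 × 502.15 / 2010 = 1.020 L

1.02 L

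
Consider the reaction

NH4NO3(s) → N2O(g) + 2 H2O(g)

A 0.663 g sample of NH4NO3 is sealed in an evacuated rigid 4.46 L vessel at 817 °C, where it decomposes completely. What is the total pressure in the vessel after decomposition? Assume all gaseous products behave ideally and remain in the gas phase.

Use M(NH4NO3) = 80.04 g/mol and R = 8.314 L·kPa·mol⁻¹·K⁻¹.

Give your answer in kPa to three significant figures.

n(NH4NO3) = 0.663 / 80.04 = 0.008283 mol
n(gas produced) = (3/1) × 0.008283 = 0.02485 mol
P = nRT/V = 0.02485 × 8.314 × 1090.15 / 4.46 = 50.50 kPa

50.5 kPa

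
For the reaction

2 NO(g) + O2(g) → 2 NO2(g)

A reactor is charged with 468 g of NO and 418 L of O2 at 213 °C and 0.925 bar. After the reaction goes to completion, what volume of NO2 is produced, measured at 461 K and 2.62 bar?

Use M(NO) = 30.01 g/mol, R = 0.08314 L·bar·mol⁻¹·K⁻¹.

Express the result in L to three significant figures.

n(NO) = 468 / 30.01 = 15.59 mol
n(O2) = PV/RT = (0.925 × 418) / (0.08314 × 486.15) = 9.566 mol
For 15.59 mol NO, stoichiometry requires (1/2) × 15.59 = 7.795 mol O2; 9.566 mol is available, so NO is limiting.
n(NO2) = (2/2) × 15.59 = 15.59 mol
V(NO2) = nRT/P = 15.59 × 0.08314 × 461 / 2.62 = 228.1 L

228 L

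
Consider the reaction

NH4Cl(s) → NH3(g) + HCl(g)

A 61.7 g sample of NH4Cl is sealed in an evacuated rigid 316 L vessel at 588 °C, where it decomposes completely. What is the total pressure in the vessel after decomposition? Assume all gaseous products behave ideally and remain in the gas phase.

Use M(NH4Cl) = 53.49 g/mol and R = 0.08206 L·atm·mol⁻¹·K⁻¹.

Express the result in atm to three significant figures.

n(NH4Cl) = 61.7 / 53.49 = 1.153 mol
n(gas produced) = (2/1) × 1.153 = 2.306 mol
P = nRT/V = 2.306 × 0.08206 × 861.15 / 316 = 0.5157 atm

0.516 atm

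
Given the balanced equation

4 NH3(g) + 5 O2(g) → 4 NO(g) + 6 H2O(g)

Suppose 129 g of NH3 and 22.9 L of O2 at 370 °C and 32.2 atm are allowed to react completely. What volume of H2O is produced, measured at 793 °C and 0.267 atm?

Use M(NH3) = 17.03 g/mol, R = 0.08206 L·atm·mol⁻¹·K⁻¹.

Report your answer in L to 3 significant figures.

n(NH3) = 129 / 17.03 = 7.575 mol
n(O2) = PV/RT = (32.2 × 22.9) / (0.08206 × 643.15) = 13.97 mol
For 7.575 mol NH3, stoichiometry requires (5/4) × 7.575 = 9.469 mol O2; 13.97 mol is available, so NH3 is limiting.
n(H2O) = (6/4) × 7.575 = 11.36 mol
V(H2O) = nRT/P = 11.36 × 0.08206 × 1066.15 / 0.267 = 3722 L

3720 L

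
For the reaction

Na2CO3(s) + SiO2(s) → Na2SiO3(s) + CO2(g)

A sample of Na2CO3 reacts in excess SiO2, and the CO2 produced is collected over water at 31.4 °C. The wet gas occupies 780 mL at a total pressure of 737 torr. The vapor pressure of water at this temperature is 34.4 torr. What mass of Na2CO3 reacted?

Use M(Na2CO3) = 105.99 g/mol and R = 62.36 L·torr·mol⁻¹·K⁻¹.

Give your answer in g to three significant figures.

P(CO2) = 737 − 34.4 = 702.6 torr
n(CO2) = PV/RT = (702.6 × 0.7800) / (62.36 × 304.55) = 0.02886 mol
n(Na2CO3) = (1/1) × 0.02886 = 0.02886 mol
m(Na2CO3) = 0.02886 × 105.99 = 3.059 g

3.06 g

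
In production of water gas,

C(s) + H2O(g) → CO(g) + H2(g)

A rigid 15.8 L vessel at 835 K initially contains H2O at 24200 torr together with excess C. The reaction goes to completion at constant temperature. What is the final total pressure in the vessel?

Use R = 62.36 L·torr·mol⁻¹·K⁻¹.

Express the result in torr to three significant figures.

Since T and V are fixed, P_final/P_initial = n_final/n_initial = 2/1.
P_final = (2/1) × 24200 = 48400 torr

48400 torr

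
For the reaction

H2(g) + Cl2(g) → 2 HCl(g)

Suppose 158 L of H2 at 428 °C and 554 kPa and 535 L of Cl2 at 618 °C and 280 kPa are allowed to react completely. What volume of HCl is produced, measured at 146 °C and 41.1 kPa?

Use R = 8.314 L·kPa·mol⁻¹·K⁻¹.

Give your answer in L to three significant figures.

2550 L

n(H2) = PV/RT = (554 × 158) / (8.314 × 701.15) = 15.02 mol
n(Cl2) = PV/RT = (280 × 535) / (8.314 × 891.15) = 20.22 mol
For 15.02 mol H2, stoichiometry requires (1/1) × 15.02 = 15.02 mol Cl2; 20.22 mol is available, so H2 is limiting.
n(HCl) = (2/1) × 15.02 = 30.04 mol
V(HCl) = nRT/P = 30.04 × 8.314 × 419.15 / 41.1 = 2547 L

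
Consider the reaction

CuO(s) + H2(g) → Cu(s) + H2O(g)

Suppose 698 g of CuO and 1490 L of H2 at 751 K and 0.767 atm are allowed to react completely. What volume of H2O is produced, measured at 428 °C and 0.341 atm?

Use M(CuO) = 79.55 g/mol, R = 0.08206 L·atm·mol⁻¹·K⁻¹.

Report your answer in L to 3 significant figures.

1480 L

n(CuO) = 698 / 79.55 = 8.774 mol
n(H2) = PV/RT = (0.767 × 1490) / (0.08206 × 751) = 18.54 mol
For 8.774 mol CuO, stoichiometry requires (1/1) × 8.774 = 8.774 mol H2; 18.54 mol is available, so CuO is limiting.
n(H2O) = (1/1) × 8.774 = 8.774 mol
V(H2O) = nRT/P = 8.774 × 0.08206 × 701.15 / 0.341 = 1480 L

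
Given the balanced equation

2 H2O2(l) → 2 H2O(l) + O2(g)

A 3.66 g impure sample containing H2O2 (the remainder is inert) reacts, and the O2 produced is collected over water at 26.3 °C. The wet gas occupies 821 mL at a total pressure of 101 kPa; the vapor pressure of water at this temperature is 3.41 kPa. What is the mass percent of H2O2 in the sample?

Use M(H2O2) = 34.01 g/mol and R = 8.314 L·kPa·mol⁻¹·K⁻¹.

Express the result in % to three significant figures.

59.8 %

P(O2) = 101 − 3.41 = 97.59 kPa
n(O2) = PV/RT = (97.59 × 0.8210) / (8.314 × 299.45) = 0.03218 mol
n(H2O2) = (2/1) × 0.03218 = 0.06436 mol
m(H2O2) = 0.06436 × 34.01 = 2.189 g
%H2O2 = 2.189 / 3.66 × 100 = 59.81%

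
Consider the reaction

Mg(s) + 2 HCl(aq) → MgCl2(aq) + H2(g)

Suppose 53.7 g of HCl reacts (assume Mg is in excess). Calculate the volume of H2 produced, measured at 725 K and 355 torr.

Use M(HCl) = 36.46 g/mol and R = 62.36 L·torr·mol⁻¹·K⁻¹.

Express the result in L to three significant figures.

93.8 L

n(HCl) = 53.70 / 36.46 = 1.473 mol
n(H2) = (1/2) × 1.473 = 0.7365 mol
V = nRT/P = 0.7365 × 62.36 × 725 / 355 = 93.80 L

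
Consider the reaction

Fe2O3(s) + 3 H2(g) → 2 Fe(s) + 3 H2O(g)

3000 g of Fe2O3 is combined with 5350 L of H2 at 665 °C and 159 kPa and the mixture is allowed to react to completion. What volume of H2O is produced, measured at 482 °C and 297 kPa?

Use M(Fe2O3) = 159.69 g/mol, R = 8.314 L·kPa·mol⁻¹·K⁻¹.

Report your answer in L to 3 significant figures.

n(Fe2O3) = 3000 / 159.69 = 18.79 mol
n(H2) = PV/RT = (159 × 5350) / (8.314 × 938.15) = 109.1 mol
For 18.79 mol Fe2O3, stoichiometry requires (3/1) × 18.79 = 56.37 mol H2; 109.1 mol is available, so Fe2O3 is limiting.
n(H2O) = (3/1) × 18.79 = 56.37 mol
V(H2O) = nRT/P = 56.37 × 8.314 × 755.15 / 297 = 1192 L

1190 L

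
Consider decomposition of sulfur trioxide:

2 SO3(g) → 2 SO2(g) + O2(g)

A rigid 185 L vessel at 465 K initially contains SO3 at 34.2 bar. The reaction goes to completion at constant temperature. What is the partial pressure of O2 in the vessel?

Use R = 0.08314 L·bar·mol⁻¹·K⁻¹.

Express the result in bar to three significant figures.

n(SO3)₀ = PV/RT = (34.2 × 185) / (0.08314 × 465) = 163.7 mol
n(O2) = (1/2) × 163.7 = 81.85 mol
P(O2) = nRT/V = 81.85 × 0.08314 × 465 / 185 = 17.10 bar

17.1 bar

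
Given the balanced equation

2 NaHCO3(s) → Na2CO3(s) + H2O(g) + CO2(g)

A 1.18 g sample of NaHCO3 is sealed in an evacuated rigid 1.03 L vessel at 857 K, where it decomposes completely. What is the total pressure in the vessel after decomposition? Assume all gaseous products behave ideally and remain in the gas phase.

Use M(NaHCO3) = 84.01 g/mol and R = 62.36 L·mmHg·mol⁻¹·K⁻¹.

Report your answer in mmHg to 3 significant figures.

n(NaHCO3) = 1.18 / 84.01 = 0.01405 mol
n(gas produced) = (2/2) × 0.01405 = 0.01405 mol
P = nRT/V = 0.01405 × 62.36 × 857 / 1.03 = 729.0 mmHg

729 mmHg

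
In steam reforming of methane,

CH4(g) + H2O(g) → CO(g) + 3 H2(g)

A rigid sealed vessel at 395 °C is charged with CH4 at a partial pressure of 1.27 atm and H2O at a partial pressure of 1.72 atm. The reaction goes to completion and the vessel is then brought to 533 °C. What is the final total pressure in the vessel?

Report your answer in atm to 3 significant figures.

6.67 atm

Because the vessel is rigid and T is held at 395 °C, work the stoichiometry in partial pressures (P_i = n_iRT/V).
P(H2O) required for 1.27 atm of CH4 = (1/1) × 1.27 = 1.270 atm; available 1.72 atm, so CH4 is limiting.
P(H2O) remaining = 1.72 − (1/1) × 1.27 = 0.4500 atm
P(gaseous products) = (1+3)/1 × 1.27 = 5.080 atm
P_total at 395 °C = 0.4500 + 5.080 = 5.530 atm
Scaling to 533 °C: P = 5.530 × 806.15/668.15 = 6.672 atm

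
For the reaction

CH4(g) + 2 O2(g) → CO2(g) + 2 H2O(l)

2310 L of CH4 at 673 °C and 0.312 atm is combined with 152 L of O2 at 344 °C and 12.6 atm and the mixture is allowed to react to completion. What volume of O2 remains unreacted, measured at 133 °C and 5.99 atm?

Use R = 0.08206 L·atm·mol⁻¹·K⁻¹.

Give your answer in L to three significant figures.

n(CH4) = PV/RT = (0.312 × 2310) / (0.08206 × 946.15) = 9.283 mol
n(O2) = PV/RT = (12.6 × 152) / (0.08206 × 617.15) = 37.82 mol
For 9.283 mol CH4, stoichiometry requires (2/1) × 9.283 = 18.57 mol O2; 37.82 mol is available, so CH4 is limiting.
n(O2) consumed = (2/1) × 9.283 = 18.57 mol; remaining = 37.82 − 18.57 = 19.25 mol
V(O2) = nRT/P = 19.25 × 0.08206 × 406.15 / 5.99 = 107.1 L

107 L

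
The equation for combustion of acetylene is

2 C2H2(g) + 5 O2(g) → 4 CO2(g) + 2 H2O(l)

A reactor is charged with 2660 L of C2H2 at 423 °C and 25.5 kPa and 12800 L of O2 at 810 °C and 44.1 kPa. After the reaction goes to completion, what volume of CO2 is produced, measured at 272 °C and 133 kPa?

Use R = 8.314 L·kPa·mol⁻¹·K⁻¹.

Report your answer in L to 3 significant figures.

799 L

n(C2H2) = PV/RT = (25.5 × 2660) / (8.314 × 696.15) = 11.72 mol
n(O2) = PV/RT = (44.1 × 12800) / (8.314 × 1083.15) = 62.68 mol
For 11.72 mol C2H2, stoichiometry requires (5/2) × 11.72 = 29.30 mol O2; 62.68 mol is available, so C2H2 is limiting.
n(CO2) = (4/2) × 11.72 = 23.44 mol
V(CO2) = nRT/P = 23.44 × 8.314 × 545.15 / 133 = 798.8 L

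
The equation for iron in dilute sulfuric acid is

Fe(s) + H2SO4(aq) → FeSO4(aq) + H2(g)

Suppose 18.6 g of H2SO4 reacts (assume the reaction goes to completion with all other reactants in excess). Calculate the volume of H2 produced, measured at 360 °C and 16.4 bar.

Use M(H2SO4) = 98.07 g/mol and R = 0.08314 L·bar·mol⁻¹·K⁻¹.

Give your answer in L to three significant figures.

0.609 L

n(H2SO4) = 18.60 / 98.07 = 0.1897 mol
n(H2) = (1/1) × 0.1897 = 0.1897 mol
V = nRT/P = 0.1897 × 0.08314 × 633.15 / 16.4 = 0.6089 L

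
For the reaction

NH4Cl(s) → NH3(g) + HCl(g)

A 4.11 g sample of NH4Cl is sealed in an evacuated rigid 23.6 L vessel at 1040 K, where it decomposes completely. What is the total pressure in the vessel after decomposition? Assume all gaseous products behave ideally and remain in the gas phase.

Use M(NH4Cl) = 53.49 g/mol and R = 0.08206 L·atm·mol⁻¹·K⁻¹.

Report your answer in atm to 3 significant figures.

n(NH4Cl) = 4.11 / 53.49 = 0.07684 mol
n(gas produced) = (2/1) × 0.07684 = 0.1537 mol
P = nRT/V = 0.1537 × 0.08206 × 1040 / 23.6 = 0.5558 atm

0.556 atm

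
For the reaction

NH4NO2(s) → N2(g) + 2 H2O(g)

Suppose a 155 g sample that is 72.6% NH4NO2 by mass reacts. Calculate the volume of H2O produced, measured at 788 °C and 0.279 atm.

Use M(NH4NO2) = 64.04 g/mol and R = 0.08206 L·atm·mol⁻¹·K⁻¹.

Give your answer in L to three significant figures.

1100 L

mass of NH4NO2 = 155 × 72.6/100 = 112.5 g
n(NH4NO2) = 112.5 / 64.04 = 1.757 mol
n(H2O) = (2/1) × 1.757 = 3.514 mol
V = nRT/P = 3.514 × 0.08206 × 1061.15 / 0.279 = 1097 L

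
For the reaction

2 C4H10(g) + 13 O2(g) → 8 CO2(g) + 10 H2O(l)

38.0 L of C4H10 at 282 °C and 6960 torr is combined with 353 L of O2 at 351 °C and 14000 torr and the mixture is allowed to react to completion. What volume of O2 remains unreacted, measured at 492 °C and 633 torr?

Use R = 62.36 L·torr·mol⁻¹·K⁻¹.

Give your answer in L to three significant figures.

5830 L

n(C4H10) = PV/RT = (6960 × 38.0) / (62.36 × 555.15) = 7.640 mol
n(O2) = PV/RT = (14000 × 353) / (62.36 × 624.15) = 127.0 mol
For 7.640 mol C4H10, stoichiometry requires (13/2) × 7.640 = 49.66 mol O2; 127.0 mol is available, so C4H10 is limiting.
n(O2) consumed = (13/2) × 7.640 = 49.66 mol; remaining = 127.0 − 49.66 = 77.34 mol
V(O2) = nRT/P = 77.34 × 62.36 × 765.15 / 633 = 5830 L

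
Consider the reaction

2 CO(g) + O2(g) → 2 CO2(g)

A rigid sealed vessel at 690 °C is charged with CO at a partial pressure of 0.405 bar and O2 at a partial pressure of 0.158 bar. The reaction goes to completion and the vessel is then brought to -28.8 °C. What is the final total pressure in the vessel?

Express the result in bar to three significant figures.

Because the vessel is rigid and T is held at 690 °C, work the stoichiometry in partial pressures (P_i = n_iRT/V).
P(O2) required for 0.405 bar of CO = (1/2) × 0.405 = 0.2025 bar; available 0.158 bar, so O2 is limiting.
P(CO) remaining = 0.405 − (2/1) × 0.158 = 0.08900 bar
P(gaseous products) = (2)/1 × 0.158 = 0.3160 bar
P_total at 690 °C = 0.08900 + 0.3160 = 0.4050 bar
Scaling to -28.8 °C: P = 0.4050 × 244.35/963.15 = 0.1027 bar

0.103 bar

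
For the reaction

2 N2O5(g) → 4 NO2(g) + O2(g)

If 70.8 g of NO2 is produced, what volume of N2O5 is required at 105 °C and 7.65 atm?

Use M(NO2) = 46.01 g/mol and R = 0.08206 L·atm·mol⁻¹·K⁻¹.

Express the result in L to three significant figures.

3.12 L

n(NO2) = 70.80 / 46.01 = 1.539 mol
n(N2O5) = (2/4) × 1.539 = 0.7695 mol
V = nRT/P = 0.7695 × 0.08206 × 378.15 / 7.65 = 3.121 L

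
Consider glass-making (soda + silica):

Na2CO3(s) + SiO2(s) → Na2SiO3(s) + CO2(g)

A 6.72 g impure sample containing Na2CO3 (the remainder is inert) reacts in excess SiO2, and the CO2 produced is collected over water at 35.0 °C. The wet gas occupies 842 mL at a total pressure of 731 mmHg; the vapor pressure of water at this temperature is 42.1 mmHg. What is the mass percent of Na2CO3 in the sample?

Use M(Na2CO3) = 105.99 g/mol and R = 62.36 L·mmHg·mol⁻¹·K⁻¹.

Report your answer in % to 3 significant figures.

P(CO2) = 731 − 42.1 = 688.9 mmHg
n(CO2) = PV/RT = (688.9 × 0.8420) / (62.36 × 308.15) = 0.03019 mol
n(Na2CO3) = (1/1) × 0.03019 = 0.03019 mol
m(Na2CO3) = 0.03019 × 105.99 = 3.200 g
%Na2CO3 = 3.200 / 6.72 × 100 = 47.62%

47.6 %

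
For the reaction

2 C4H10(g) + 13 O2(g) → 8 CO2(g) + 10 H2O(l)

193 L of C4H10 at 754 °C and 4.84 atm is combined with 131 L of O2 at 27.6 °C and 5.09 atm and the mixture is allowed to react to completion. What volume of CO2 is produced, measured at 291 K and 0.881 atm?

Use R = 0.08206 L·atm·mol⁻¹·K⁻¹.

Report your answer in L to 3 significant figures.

n(C4H10) = PV/RT = (4.84 × 193) / (0.08206 × 1027.15) = 11.08 mol
n(O2) = PV/RT = (5.09 × 131) / (0.08206 × 300.75) = 27.02 mol
For 11.08 mol C4H10, stoichiometry requires (13/2) × 11.08 = 72.02 mol O2; 27.02 mol is available, so O2 is limiting.
n(CO2) = (8/13) × 27.02 = 16.63 mol
V(CO2) = nRT/P = 16.63 × 0.08206 × 291 / 0.881 = 450.8 L

451 L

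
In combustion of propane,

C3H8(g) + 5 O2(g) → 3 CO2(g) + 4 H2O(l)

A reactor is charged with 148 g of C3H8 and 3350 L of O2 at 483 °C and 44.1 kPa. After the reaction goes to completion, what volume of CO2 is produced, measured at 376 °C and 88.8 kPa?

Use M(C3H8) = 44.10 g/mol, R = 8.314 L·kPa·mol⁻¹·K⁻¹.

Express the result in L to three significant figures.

n(C3H8) = 148 / 44.10 = 3.356 mol
n(O2) = PV/RT = (44.1 × 3350) / (8.314 × 756.15) = 23.50 mol
For 3.356 mol C3H8, stoichiometry requires (5/1) × 3.356 = 16.78 mol O2; 23.50 mol is available, so C3H8 is limiting.
n(CO2) = (3/1) × 3.356 = 10.07 mol
V(CO2) = nRT/P = 10.07 × 8.314 × 649.15 / 88.8 = 612.0 L

612 L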